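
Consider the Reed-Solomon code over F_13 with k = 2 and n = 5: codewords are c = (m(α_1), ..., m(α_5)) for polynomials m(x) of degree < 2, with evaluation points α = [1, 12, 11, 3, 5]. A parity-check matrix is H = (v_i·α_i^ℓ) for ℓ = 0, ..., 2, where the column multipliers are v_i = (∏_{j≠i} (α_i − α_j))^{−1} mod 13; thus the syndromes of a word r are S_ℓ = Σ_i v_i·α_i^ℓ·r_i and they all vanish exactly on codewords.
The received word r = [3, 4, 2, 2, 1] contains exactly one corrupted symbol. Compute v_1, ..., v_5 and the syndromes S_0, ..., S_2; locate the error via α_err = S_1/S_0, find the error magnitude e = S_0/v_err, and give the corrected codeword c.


S = (4, 5, 3), error at position 3, error magnitude e = 4, c = [3, 4, 11, 2, 1].

Step 1: column multipliers v_i = (∏_{j≠i}(α_i − α_j))^{−1} mod 13.
  i = 1 (α = 1): (1−12)(1−11)(1−3)(1−5) = (−11)·(−10)·(−2)·(−4) = 880 ≡ 9, so v_1 = 9^{−1} = 3 (mod 13).
  i = 2 (α = 12): (12−1)(12−11)(12−3)(12−5) = 11·1·9·7 = 693 ≡ 4, so v_2 = 4^{−1} = 10 (mod 13).
  i = 3 (α = 11): (11−1)(11−12)(11−3)(11−5) = 10·(−1)·8·6 = −480 ≡ 1, so v_3 = 1^{−1} = 1 (mod 13).
  i = 4 (α = 3): (3−1)(3−12)(3−11)(3−5) = 2·(−9)·(−8)·(−2) = −288 ≡ 11, so v_4 = 11^{−1} = 6 (mod 13).
  i = 5 (α = 5): (5−1)(5−12)(5−11)(5−3) = 4·(−7)·(−6)·2 = 336 ≡ 11, so v_5 = 11^{−1} = 6 (mod 13).
  v = [3, 10, 1, 6, 6].
Step 2: syndromes of r = [3, 4, 2, 2, 1] (all sums mod 13).
  S_0 = Σ v_i r_i = 3·3 + 10·4 + 1·2 + 6·2 + 6·1 = 69 ≡ 4.
  S_1 = Σ v_i α_i r_i = 3·1·3 + 10·12·4 + 1·11·2 + 6·3·2 + 6·5·1 = 577 ≡ 5.
  α_i^2 mod 13 = [1, 1, 4, 9, 12].
  S_2 = Σ v_i α_i^2 r_i = 3·1·3 + 10·1·4 + 1·4·2 + 6·9·2 + 6·12·1 = 237 ≡ 3.
  S = (4, 5, 3) ≠ 0, so r is not a codeword (an error is present).
Step 3: locate the error. For a single error e at position i, S_ℓ = v_i·e·α_i^ℓ, so α_err = S_1/S_0.
  S_0^{−1} = 4^{−1} = 10 (mod 13), so α_err = 5·10 = 50 ≡ 11 = α_3. Error position i = 3.
  Consistency check: S_2/S_1 = 3·8 = 24 ≡ 11 = α_err ✓ (single-error assumption holds).
Step 4: error magnitude e = S_0/v_3 = S_0·∏_{j≠3}(α_3 − α_j) = 4·1 = 4 ≡ 4 (mod 13).
Step 5: correct position 3: c_3 = r_3 − e = 2 − 4 ≡ 11 (mod 13). Hence c = [3, 4, 11, 2, 1].
  Check: interpolating c through the α_i gives m(x) = 10 + 6·x (degree < 2) with m(α_i) = c_i for every i, so c is indeed a codeword.


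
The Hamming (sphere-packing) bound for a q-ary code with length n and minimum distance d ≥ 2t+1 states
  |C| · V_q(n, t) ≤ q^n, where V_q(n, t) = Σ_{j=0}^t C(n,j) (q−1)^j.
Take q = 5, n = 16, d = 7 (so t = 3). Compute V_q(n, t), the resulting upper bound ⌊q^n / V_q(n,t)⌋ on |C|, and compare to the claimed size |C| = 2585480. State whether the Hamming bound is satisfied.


V_q(n, t) = 37825, q^n = 152587890625, Hamming bound = 4034048, |C| = 2585480 ≤ bound (satisfied).

Step 1: Compute V_q(n, t) = Σ_{j=0}^3 C(n, j) (q−1)^j.
  j = 0: C(16,0)·(4)^0 = 1·1 = 1.
  j = 1: C(16,1)·(4)^1 = 16·4 = 64.
  j = 2: C(16,2)·(4)^2 = 120·16 = 1920.
  j = 3: C(16,3)·(4)^3 = 560·64 = 35840.
  V_q(n, t) = 1 + 64 + 1920 + 35840 = 37825.
Step 2: q^n = 5^16 = 152587890625.
Step 3: Hamming bound ⌊q^n / V_q(n,t)⌋ = ⌊152587890625/37825⌋ = 4034048.
Step 4: Compare |C| = 2585480 to 4034048: satisfied.
The claimed |C| lies below the Hamming bound.


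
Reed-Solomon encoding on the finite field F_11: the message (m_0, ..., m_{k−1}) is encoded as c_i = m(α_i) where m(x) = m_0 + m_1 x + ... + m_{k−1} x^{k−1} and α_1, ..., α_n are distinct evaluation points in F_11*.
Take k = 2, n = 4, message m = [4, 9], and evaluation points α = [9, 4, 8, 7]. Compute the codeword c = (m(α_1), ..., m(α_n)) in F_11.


c = [8, 7, 10, 1]

Message polynomial: m(x) = 4 + 9·x (mod 11).
For each evaluation point α_i, compute m(α_i) mod 11:
  α_1 = 9: Horner steps 9 → 8, so m(9) = 8.
  α_2 = 4: Horner steps 9 → 7, so m(4) = 7.
  α_3 = 8: Horner steps 9 → 10, so m(8) = 10.
  α_4 = 7: Horner steps 9 → 1, so m(7) = 1.
Codeword c = [8, 7, 10, 1] ∈ F_11^4.


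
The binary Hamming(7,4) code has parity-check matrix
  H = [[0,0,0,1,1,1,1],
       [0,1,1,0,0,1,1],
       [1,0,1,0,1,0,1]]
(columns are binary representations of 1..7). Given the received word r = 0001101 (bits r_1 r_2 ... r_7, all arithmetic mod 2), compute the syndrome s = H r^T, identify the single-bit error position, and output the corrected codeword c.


s = (1, 1, 0)^T, error position = 6, corrected codeword c = 0001111

Compute s = H r^T mod 2 one row at a time:
  s_1 = 1 + 1 + 0 + 1 = 3 ≡ 1 (mod 2).
  s_2 = 0 + 0 + 0 + 1 = 1 ≡ 1 (mod 2).
  s_3 = 0 + 0 + 1 + 1 = 2 ≡ 0 (mod 2).
s = (1, 1, 0)^T — this equals column 6 of H (binary 110), so error is at position 6.
Correct: flip bit 6 of r = 0001101 to get c = 0001111.


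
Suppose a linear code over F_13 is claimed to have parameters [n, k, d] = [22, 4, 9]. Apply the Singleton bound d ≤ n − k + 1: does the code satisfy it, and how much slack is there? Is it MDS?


Singleton RHS = n − k + 1 = 19, slack = 10, bound satisfied, not MDS.

Singleton bound: d ≤ n − k + 1.
Here n = 22, k = 4, so n − k + 1 = 19.
Given d = 9, check d ≤ 19: YES.
Slack = (n − k + 1) − d = 10.
The code is NOT MDS (slack = 10 > 0).
Description: the claimed parameters are [22, 4, 9]_13; such a code would be non-MDS.


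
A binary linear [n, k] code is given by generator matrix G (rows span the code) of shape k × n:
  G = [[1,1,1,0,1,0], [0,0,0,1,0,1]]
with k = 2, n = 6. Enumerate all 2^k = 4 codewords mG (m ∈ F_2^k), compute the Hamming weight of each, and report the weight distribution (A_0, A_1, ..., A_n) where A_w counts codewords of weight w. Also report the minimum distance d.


Weight distribution: A_0 = 1, A_2 = 1, A_4 = 1, A_6 = 1. Minimum distance d = 2.

Enumerate all 2^2 = 4 messages m ∈ F_2^2.
For each, compute codeword c = mG in F_2^6, then tally its weight.
  m = 00 → c = 000000, weight = 0.
  m = 10 → c = 111010, weight = 4.
  m = 01 → c = 000101, weight = 2.
  m = 11 → c = 111111, weight = 6.
Tally weights:
  weight 0: 1 codewords.
  weight 2: 1 codewords.
  weight 4: 1 codewords.
  weight 6: 1 codewords.
Minimum distance d = smallest w > 0 with A_w > 0 = 2.
Sanity: Σ A_w = 4 = 2^2 = 4 ✓.


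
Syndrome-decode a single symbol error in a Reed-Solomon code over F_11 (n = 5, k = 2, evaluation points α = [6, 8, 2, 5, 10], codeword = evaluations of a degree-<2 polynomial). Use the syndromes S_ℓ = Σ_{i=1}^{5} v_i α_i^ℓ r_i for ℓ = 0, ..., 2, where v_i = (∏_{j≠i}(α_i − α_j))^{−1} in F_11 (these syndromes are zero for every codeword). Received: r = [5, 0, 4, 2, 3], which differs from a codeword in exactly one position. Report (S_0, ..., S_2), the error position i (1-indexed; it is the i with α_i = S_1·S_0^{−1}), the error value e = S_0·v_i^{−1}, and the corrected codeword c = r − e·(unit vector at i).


S = (8, 3, 8), error at position 5, error magnitude e = 8, c = [5, 0, 4, 2, 6].

Step 1: column multipliers v_i = (∏_{j≠i}(α_i − α_j))^{−1} mod 11.
  i = 1 (α = 6): (6−8)(6−2)(6−5)(6−10) = (−2)·4·1·(−4) = 32 ≡ 10, so v_1 = 10^{−1} = 10 (mod 11).
  i = 2 (α = 8): (8−6)(8−2)(8−5)(8−10) = 2·6·3·(−2) = −72 ≡ 5, so v_2 = 5^{−1} = 9 (mod 11).
  i = 3 (α = 2): (2−6)(2−8)(2−5)(2−10) = (−4)·(−6)·(−3)·(−8) = 576 ≡ 4, so v_3 = 4^{−1} = 3 (mod 11).
  i = 4 (α = 5): (5−6)(5−8)(5−2)(5−10) = (−1)·(−3)·3·(−5) = −45 ≡ 10, so v_4 = 10^{−1} = 10 (mod 11).
  i = 5 (α = 10): (10−6)(10−8)(10−2)(10−5) = 4·2·8·5 = 320 ≡ 1, so v_5 = 1^{−1} = 1 (mod 11).
  v = [10, 9, 3, 10, 1].
Step 2: syndromes of r = [5, 0, 4, 2, 3] (all sums mod 11).
  S_0 = Σ v_i r_i = 10·5 + 9·0 + 3·4 + 10·2 + 1·3 = 85 ≡ 8.
  S_1 = Σ v_i α_i r_i = 10·6·5 + 9·8·0 + 3·2·4 + 10·5·2 + 1·10·3 = 454 ≡ 3.
  α_i^2 mod 11 = [3, 9, 4, 3, 1].
  S_2 = Σ v_i α_i^2 r_i = 10·3·5 + 9·9·0 + 3·4·4 + 10·3·2 + 1·1·3 = 261 ≡ 8.
  S = (8, 3, 8) ≠ 0, so r is not a codeword (an error is present).
Step 3: locate the error. For a single error e at position i, S_ℓ = v_i·e·α_i^ℓ, so α_err = S_1/S_0.
  S_0^{−1} = 8^{−1} = 7 (mod 11), so α_err = 3·7 = 21 ≡ 10 = α_5. Error position i = 5.
  Consistency check: S_2/S_1 = 8·4 = 32 ≡ 10 = α_err ✓ (single-error assumption holds).
Step 4: error magnitude e = S_0/v_5 = S_0·∏_{j≠5}(α_5 − α_j) = 8·1 = 8 ≡ 8 (mod 11).
Step 5: correct position 5: c_5 = r_5 − e = 3 − 8 ≡ 6 (mod 11). Hence c = [5, 0, 4, 2, 6].
  Check: interpolating c through the α_i gives m(x) = 9 + 3·x (degree < 2) with m(α_i) = c_i for every i, so c is indeed a codeword.


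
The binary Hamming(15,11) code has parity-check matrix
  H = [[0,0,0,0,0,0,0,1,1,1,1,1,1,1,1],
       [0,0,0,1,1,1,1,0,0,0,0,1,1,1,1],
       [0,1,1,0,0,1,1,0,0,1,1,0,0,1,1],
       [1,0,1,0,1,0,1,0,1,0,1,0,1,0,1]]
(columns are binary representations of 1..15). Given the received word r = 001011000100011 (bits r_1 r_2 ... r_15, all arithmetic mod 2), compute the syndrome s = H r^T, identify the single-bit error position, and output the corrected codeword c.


s = (1, 0, 1, 1)^T, error position = 11, corrected codeword c = 001011000110011

Compute s = H r^T mod 2 one row at a time:
  s_1 = 0 + 0 + 1 + 0 + 0 + 0 + 1 + 1 = 3 ≡ 1 (mod 2).
  s_2 = 0 + 1 + 1 + 0 + 0 + 0 + 1 + 1 = 4 ≡ 0 (mod 2).
  s_3 = 0 + 1 + 1 + 0 + 1 + 0 + 1 + 1 = 5 ≡ 1 (mod 2).
  s_4 = 0 + 1 + 1 + 0 + 0 + 0 + 0 + 1 = 3 ≡ 1 (mod 2).
s = (1, 0, 1, 1)^T — this equals column 11 of H (binary 1011), so error is at position 11.
Correct: flip bit 11 of r = 001011000100011 to get c = 001011000110011.


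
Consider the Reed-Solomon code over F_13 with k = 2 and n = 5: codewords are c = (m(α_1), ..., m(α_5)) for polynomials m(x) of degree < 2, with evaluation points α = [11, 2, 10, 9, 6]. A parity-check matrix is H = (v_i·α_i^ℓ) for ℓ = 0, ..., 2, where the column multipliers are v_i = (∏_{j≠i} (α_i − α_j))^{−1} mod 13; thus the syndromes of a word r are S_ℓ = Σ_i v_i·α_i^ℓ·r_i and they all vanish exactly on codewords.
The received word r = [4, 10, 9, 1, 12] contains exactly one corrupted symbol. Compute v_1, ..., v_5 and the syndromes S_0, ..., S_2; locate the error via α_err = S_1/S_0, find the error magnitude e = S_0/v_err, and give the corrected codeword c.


S = (5, 4, 11), error at position 5, error magnitude e = 9, c = [4, 10, 9, 1, 3].

Step 1: column multipliers v_i = (∏_{j≠i}(α_i − α_j))^{−1} mod 13.
  i = 1 (α = 11): (11−2)(11−10)(11−9)(11−6) = 9·1·2·5 = 90 ≡ 12, so v_1 = 12^{−1} = 12 (mod 13).
  i = 2 (α = 2): (2−11)(2−10)(2−9)(2−6) = (−9)·(−8)·(−7)·(−4) = 2016 ≡ 1, so v_2 = 1^{−1} = 1 (mod 13).
  i = 3 (α = 10): (10−11)(10−2)(10−9)(10−6) = (−1)·8·1·4 = −32 ≡ 7, so v_3 = 7^{−1} = 2 (mod 13).
  i = 4 (α = 9): (9−11)(9−2)(9−10)(9−6) = (−2)·7·(−1)·3 = 42 ≡ 3, so v_4 = 3^{−1} = 9 (mod 13).
  i = 5 (α = 6): (6−11)(6−2)(6−10)(6−9) = (−5)·4·(−4)·(−3) = −240 ≡ 7, so v_5 = 7^{−1} = 2 (mod 13).
  v = [12, 1, 2, 9, 2].
Step 2: syndromes of r = [4, 10, 9, 1, 12] (all sums mod 13).
  S_0 = Σ v_i r_i = 12·4 + 1·10 + 2·9 + 9·1 + 2·12 = 109 ≡ 5.
  S_1 = Σ v_i α_i r_i = 12·11·4 + 1·2·10 + 2·10·9 + 9·9·1 + 2·6·12 = 953 ≡ 4.
  α_i^2 mod 13 = [4, 4, 9, 3, 10].
  S_2 = Σ v_i α_i^2 r_i = 12·4·4 + 1·4·10 + 2·9·9 + 9·3·1 + 2·10·12 = 661 ≡ 11.
  S = (5, 4, 11) ≠ 0, so r is not a codeword (an error is present).
Step 3: locate the error. For a single error e at position i, S_ℓ = v_i·e·α_i^ℓ, so α_err = S_1/S_0.
  S_0^{−1} = 5^{−1} = 8 (mod 13), so α_err = 4·8 = 32 ≡ 6 = α_5. Error position i = 5.
  Consistency check: S_2/S_1 = 11·10 = 110 ≡ 6 = α_err ✓ (single-error assumption holds).
Step 4: error magnitude e = S_0/v_5 = S_0·∏_{j≠5}(α_5 − α_j) = 5·7 = 35 ≡ 9 (mod 13).
Step 5: correct position 5: c_5 = r_5 − e = 12 − 9 ≡ 3 (mod 13). Hence c = [4, 10, 9, 1, 3].
  Check: interpolating c through the α_i gives m(x) = 7 + 8·x (degree < 2) with m(α_i) = c_i for every i, so c is indeed a codeword.


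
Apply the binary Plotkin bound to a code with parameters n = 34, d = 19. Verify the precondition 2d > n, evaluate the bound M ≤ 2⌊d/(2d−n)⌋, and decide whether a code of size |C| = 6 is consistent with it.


Plotkin bound M ≤ 8; given |C| = 6 ≤ bound (satisfied).

Check applicability: 2d = 38, n = 34.
2d − n = 4 > 0, so Plotkin applies.
Compute d/(2d−n) = 19/4 ≈ 4.7500.
⌊d/(2d−n)⌋ = 4.
Plotkin bound: M ≤ 2·4 = 8.
Given |C| = 6, check: satisfied.
This |C| is below the Plotkin bound.


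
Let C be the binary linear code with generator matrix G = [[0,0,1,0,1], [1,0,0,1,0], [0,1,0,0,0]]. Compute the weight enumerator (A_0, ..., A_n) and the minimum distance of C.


Weight distribution: A_0 = 1, A_1 = 1, A_2 = 2, A_3 = 2, A_4 = 1, A_5 = 1. Minimum distance d = 1.

Enumerate all 2^3 = 8 messages m ∈ F_2^3.
For each, compute codeword c = mG in F_2^5, then tally its weight.
  m = 000 → c = 00000, weight = 0.
  m = 100 → c = 00101, weight = 2.
  m = 010 → c = 10010, weight = 2.
  m = 110 → c = 10111, weight = 4.
  m = 001 → c = 01000, weight = 1.
  m = 101 → c = 01101, weight = 3.
  m = 011 → c = 11010, weight = 3.
  m = 111 → c = 11111, weight = 5.
Tally weights:
  weight 0: 1 codewords.
  weight 1: 1 codewords.
  weight 2: 2 codewords.
  weight 3: 2 codewords.
  weight 4: 1 codewords.
  weight 5: 1 codewords.
Minimum distance d = smallest w > 0 with A_w > 0 = 1.
Sanity: Σ A_w = 8 = 2^3 = 8 ✓.


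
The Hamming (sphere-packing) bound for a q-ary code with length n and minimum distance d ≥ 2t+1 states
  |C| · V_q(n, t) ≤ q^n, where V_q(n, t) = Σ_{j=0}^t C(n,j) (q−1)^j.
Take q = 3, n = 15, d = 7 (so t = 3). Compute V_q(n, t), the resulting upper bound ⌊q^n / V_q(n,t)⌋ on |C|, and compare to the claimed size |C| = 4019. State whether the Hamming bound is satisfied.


V_q(n, t) = 4091, q^n = 14348907, Hamming bound = 3507, |C| = 4019 > bound (violated).

Step 1: Compute V_q(n, t) = Σ_{j=0}^3 C(n, j) (q−1)^j.
  j = 0: C(15,0)·(2)^0 = 1·1 = 1.
  j = 1: C(15,1)·(2)^1 = 15·2 = 30.
  j = 2: C(15,2)·(2)^2 = 105·4 = 420.
  j = 3: C(15,3)·(2)^3 = 455·8 = 3640.
  V_q(n, t) = 1 + 30 + 420 + 3640 = 4091.
Step 2: q^n = 3^15 = 14348907.
Step 3: Hamming bound ⌊q^n / V_q(n,t)⌋ = ⌊14348907/4091⌋ = 3507.
Step 4: Compare |C| = 4019 to 3507: violated.
The claimed |C| lies above the Hamming bound, so no 3-ary code of length 15 with d ≥ 7 can have 4019 codewords.


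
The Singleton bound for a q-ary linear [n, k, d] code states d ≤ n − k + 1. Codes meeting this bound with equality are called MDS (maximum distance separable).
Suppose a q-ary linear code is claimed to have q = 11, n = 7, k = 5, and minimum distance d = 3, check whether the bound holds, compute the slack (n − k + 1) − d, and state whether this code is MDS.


Singleton RHS = n − k + 1 = 3, slack = 0, bound satisfied, MDS.

Singleton bound: d ≤ n − k + 1.
Here n = 7, k = 5, so n − k + 1 = 3.
Given d = 3, check d ≤ 3: YES.
Slack = (n − k + 1) − d = 0.
The code is MDS (slack = 0).
Description: the claimed parameters are [7, 5, 3]_11; such a code would be MDS (meets Singleton bound).


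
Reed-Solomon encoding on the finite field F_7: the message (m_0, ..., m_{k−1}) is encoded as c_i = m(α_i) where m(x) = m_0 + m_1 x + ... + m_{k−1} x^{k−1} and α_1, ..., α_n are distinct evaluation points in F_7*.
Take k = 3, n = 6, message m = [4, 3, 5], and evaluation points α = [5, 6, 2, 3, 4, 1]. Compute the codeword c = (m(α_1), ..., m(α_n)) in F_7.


c = [4, 6, 2, 2, 5, 5]

Message polynomial: m(x) = 4 + 3·x + 5·x^2 (mod 7).
For each evaluation point α_i, compute m(α_i) mod 7:
  α_1 = 5: Horner steps 5 → 0 → 4, so m(5) = 4.
  α_2 = 6: Horner steps 5 → 5 → 6, so m(6) = 6.
  α_3 = 2: Horner steps 5 → 6 → 2, so m(2) = 2.
  α_4 = 3: Horner steps 5 → 4 → 2, so m(3) = 2.
  α_5 = 4: Horner steps 5 → 2 → 5, so m(4) = 5.
  α_6 = 1: Horner steps 5 → 1 → 5, so m(1) = 5.
Codeword c = [4, 6, 2, 2, 5, 5] ∈ F_7^6.


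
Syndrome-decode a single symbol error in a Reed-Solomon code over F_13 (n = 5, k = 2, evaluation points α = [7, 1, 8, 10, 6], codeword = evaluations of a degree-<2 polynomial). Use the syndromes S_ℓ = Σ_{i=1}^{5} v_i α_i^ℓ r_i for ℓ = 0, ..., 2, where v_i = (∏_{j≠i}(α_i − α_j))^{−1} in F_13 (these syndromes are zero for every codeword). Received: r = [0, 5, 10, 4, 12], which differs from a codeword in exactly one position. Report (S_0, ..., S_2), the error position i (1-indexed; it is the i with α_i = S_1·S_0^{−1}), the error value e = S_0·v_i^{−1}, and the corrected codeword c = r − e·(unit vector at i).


S = (4, 11, 1), error at position 5, error magnitude e = 9, c = [0, 5, 10, 4, 3].

Step 1: column multipliers v_i = (∏_{j≠i}(α_i − α_j))^{−1} mod 13.
  i = 1 (α = 7): (7−1)(7−8)(7−10)(7−6) = 6·(−1)·(−3)·1 = 18 ≡ 5, so v_1 = 5^{−1} = 8 (mod 13).
  i = 2 (α = 1): (1−7)(1−8)(1−10)(1−6) = (−6)·(−7)·(−9)·(−5) = 1890 ≡ 5, so v_2 = 5^{−1} = 8 (mod 13).
  i = 3 (α = 8): (8−7)(8−1)(8−10)(8−6) = 1·7·(−2)·2 = −28 ≡ 11, so v_3 = 11^{−1} = 6 (mod 13).
  i = 4 (α = 10): (10−7)(10−1)(10−8)(10−6) = 3·9·2·4 = 216 ≡ 8, so v_4 = 8^{−1} = 5 (mod 13).
  i = 5 (α = 6): (6−7)(6−1)(6−8)(6−10) = (−1)·5·(−2)·(−4) = −40 ≡ 12, so v_5 = 12^{−1} = 12 (mod 13).
  v = [8, 8, 6, 5, 12].
Step 2: syndromes of r = [0, 5, 10, 4, 12] (all sums mod 13).
  S_0 = Σ v_i r_i = 8·0 + 8·5 + 6·10 + 5·4 + 12·12 = 264 ≡ 4.
  S_1 = Σ v_i α_i r_i = 8·7·0 + 8·1·5 + 6·8·10 + 5·10·4 + 12·6·12 = 1584 ≡ 11.
  α_i^2 mod 13 = [10, 1, 12, 9, 10].
  S_2 = Σ v_i α_i^2 r_i = 8·10·0 + 8·1·5 + 6·12·10 + 5·9·4 + 12·10·12 = 2380 ≡ 1.
  S = (4, 11, 1) ≠ 0, so r is not a codeword (an error is present).
Step 3: locate the error. For a single error e at position i, S_ℓ = v_i·e·α_i^ℓ, so α_err = S_1/S_0.
  S_0^{−1} = 4^{−1} = 10 (mod 13), so α_err = 11·10 = 110 ≡ 6 = α_5. Error position i = 5.
  Consistency check: S_2/S_1 = 1·6 = 6 ≡ 6 = α_err ✓ (single-error assumption holds).
Step 4: error magnitude e = S_0/v_5 = S_0·∏_{j≠5}(α_5 − α_j) = 4·12 = 48 ≡ 9 (mod 13).
Step 5: correct position 5: c_5 = r_5 − e = 12 − 9 ≡ 3 (mod 13). Hence c = [0, 5, 10, 4, 3].
  Check: interpolating c through the α_i gives m(x) = 8 + 10·x (degree < 2) with m(α_i) = c_i for every i, so c is indeed a codeword.


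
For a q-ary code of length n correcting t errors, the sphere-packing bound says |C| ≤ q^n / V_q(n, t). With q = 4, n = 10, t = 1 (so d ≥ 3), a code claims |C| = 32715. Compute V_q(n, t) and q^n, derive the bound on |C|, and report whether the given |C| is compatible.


V_q(n, t) = 31, q^n = 1048576, Hamming bound = 33825, |C| = 32715 ≤ bound (satisfied).

Step 1: Compute V_q(n, t) = Σ_{j=0}^1 C(n, j) (q−1)^j.
  j = 0: C(10,0)·(3)^0 = 1·1 = 1.
  j = 1: C(10,1)·(3)^1 = 10·3 = 30.
  V_q(n, t) = 1 + 30 = 31.
Step 2: q^n = 4^10 = 1048576.
Step 3: Hamming bound ⌊q^n / V_q(n,t)⌋ = ⌊1048576/31⌋ = 33825.
Step 4: Compare |C| = 32715 to 33825: satisfied.
The claimed |C| lies below the Hamming bound.


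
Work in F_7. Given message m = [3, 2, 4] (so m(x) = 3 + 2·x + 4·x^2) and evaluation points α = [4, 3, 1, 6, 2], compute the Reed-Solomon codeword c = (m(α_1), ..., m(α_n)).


c = [5, 3, 2, 5, 2]

Message polynomial: m(x) = 3 + 2·x + 4·x^2 (mod 7).
For each evaluation point α_i, compute m(α_i) mod 7:
  α_1 = 4: Horner steps 4 → 4 → 5, so m(4) = 5.
  α_2 = 3: Horner steps 4 → 0 → 3, so m(3) = 3.
  α_3 = 1: Horner steps 4 → 6 → 2, so m(1) = 2.
  α_4 = 6: Horner steps 4 → 5 → 5, so m(6) = 5.
  α_5 = 2: Horner steps 4 → 3 → 2, so m(2) = 2.
Codeword c = [5, 3, 2, 5, 2] ∈ F_7^5.


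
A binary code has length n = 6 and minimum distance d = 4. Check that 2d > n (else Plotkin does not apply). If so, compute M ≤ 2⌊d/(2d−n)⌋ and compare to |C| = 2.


Plotkin bound M ≤ 4; given |C| = 2 ≤ bound (satisfied).

Check applicability: 2d = 8, n = 6.
2d − n = 2 > 0, so Plotkin applies.
Compute d/(2d−n) = 4/2 ≈ 2.0000.
⌊d/(2d−n)⌋ = 2.
Plotkin bound: M ≤ 2·2 = 4.
Given |C| = 2, check: satisfied.
This |C| is below the Plotkin bound.


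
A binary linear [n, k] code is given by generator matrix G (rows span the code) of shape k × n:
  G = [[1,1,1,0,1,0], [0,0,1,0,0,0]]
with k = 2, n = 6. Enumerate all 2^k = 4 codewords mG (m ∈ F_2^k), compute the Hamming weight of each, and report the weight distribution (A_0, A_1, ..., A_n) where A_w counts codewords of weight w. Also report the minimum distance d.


Weight distribution: A_0 = 1, A_1 = 1, A_3 = 1, A_4 = 1. Minimum distance d = 1.

Enumerate all 2^2 = 4 messages m ∈ F_2^2.
For each, compute codeword c = mG in F_2^6, then tally its weight.
  m = 00 → c = 000000, weight = 0.
  m = 10 → c = 111010, weight = 4.
  m = 01 → c = 001000, weight = 1.
  m = 11 → c = 110010, weight = 3.
Tally weights:
  weight 0: 1 codewords.
  weight 1: 1 codewords.
  weight 3: 1 codewords.
  weight 4: 1 codewords.
Minimum distance d = smallest w > 0 with A_w > 0 = 1.
Sanity: Σ A_w = 4 = 2^2 = 4 ✓.


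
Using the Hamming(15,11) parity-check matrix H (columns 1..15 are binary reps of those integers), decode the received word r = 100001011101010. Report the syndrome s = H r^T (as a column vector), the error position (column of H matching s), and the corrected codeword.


s = (1, 1, 1, 0)^T, error position = 14, corrected codeword c = 100001011101000

Compute s = H r^T mod 2 one row at a time:
  s_1 = 1 + 1 + 1 + 0 + 1 + 0 + 1 + 0 = 5 ≡ 1 (mod 2).
  s_2 = 0 + 0 + 1 + 0 + 1 + 0 + 1 + 0 = 3 ≡ 1 (mod 2).
  s_3 = 0 + 0 + 1 + 0 + 1 + 0 + 1 + 0 = 3 ≡ 1 (mod 2).
  s_4 = 1 + 0 + 0 + 0 + 1 + 0 + 0 + 0 = 2 ≡ 0 (mod 2).
s = (1, 1, 1, 0)^T — this equals column 14 of H (binary 1110), so error is at position 14.
Correct: flip bit 14 of r = 100001011101010 to get c = 100001011101000.


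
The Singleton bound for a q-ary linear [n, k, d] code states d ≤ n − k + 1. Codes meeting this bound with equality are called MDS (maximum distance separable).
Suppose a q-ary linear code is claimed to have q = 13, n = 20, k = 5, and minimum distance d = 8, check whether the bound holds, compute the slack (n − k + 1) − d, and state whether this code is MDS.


Singleton RHS = n − k + 1 = 16, slack = 8, bound satisfied, not MDS.

Singleton bound: d ≤ n − k + 1.
Here n = 20, k = 5, so n − k + 1 = 16.
Given d = 8, check d ≤ 16: YES.
Slack = (n − k + 1) − d = 8.
The code is NOT MDS (slack = 8 > 0).
Description: the claimed parameters are [20, 5, 8]_13; such a code would be non-MDS.


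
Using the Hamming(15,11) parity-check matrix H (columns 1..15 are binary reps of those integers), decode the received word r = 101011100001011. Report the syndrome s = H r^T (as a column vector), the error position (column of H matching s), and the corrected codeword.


s = (1, 0, 1, 1)^T, error position = 11, corrected codeword c = 101011100011011

Compute s = H r^T mod 2 one row at a time:
  s_1 = 0 + 0 + 0 + 0 + 1 + 0 + 1 + 1 = 3 ≡ 1 (mod 2).
  s_2 = 0 + 1 + 1 + 1 + 1 + 0 + 1 + 1 = 6 ≡ 0 (mod 2).
  s_3 = 0 + 1 + 1 + 1 + 0 + 0 + 1 + 1 = 5 ≡ 1 (mod 2).
  s_4 = 1 + 1 + 1 + 1 + 0 + 0 + 0 + 1 = 5 ≡ 1 (mod 2).
s = (1, 0, 1, 1)^T — this equals column 11 of H (binary 1011), so error is at position 11.
Correct: flip bit 11 of r = 101011100001011 to get c = 101011100011011.


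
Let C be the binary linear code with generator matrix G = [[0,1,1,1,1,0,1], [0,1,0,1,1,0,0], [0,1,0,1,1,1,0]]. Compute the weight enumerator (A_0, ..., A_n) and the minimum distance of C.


Weight distribution: A_0 = 1, A_1 = 1, A_2 = 1, A_3 = 2, A_4 = 1, A_5 = 1, A_6 = 1. Minimum distance d = 1.

Enumerate all 2^3 = 8 messages m ∈ F_2^3.
For each, compute codeword c = mG in F_2^7, then tally its weight.
  m = 000 → c = 0000000, weight = 0.
  m = 100 → c = 0111101, weight = 5.
  m = 010 → c = 0101100, weight = 3.
  m = 110 → c = 0010001, weight = 2.
  m = 001 → c = 0101110, weight = 4.
  m = 101 → c = 0010011, weight = 3.
  m = 011 → c = 0000010, weight = 1.
  m = 111 → c = 0111111, weight = 6.
Tally weights:
  weight 0: 1 codewords.
  weight 1: 1 codewords.
  weight 2: 1 codewords.
  weight 3: 2 codewords.
  weight 4: 1 codewords.
  weight 5: 1 codewords.
  weight 6: 1 codewords.
Minimum distance d = smallest w > 0 with A_w > 0 = 1.
Sanity: Σ A_w = 8 = 2^3 = 8 ✓.


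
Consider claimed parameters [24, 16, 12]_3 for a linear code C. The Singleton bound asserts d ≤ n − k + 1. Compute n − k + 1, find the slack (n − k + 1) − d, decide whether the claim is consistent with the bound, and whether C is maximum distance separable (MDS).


Singleton RHS = n − k + 1 = 9, slack = -3, bound violated (no such code; not MDS).

Singleton bound: d ≤ n − k + 1.
Here n = 24, k = 16, so n − k + 1 = 9.
Given d = 12, check d ≤ 9: NO.
Slack = (n − k + 1) − d = -3.
The slack is negative: d = 12 exceeds n − k + 1 = 9 by 3, so the Singleton bound is violated and no linear [24, 16, 12]_3 code can exist. In particular it is not MDS (MDS requires d = n − k + 1 exactly).
Description: the claimed parameters are [24, 16, 12]_3; such a code would be impossible (violates the Singleton bound).


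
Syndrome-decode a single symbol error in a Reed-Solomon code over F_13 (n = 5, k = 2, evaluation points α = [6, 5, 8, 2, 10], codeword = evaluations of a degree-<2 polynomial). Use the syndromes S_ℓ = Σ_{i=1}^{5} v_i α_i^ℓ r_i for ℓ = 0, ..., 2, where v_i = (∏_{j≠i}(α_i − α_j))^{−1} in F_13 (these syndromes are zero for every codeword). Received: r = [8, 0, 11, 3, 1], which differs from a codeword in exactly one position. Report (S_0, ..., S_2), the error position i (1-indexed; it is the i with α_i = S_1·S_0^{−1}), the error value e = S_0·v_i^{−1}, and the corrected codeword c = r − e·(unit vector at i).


S = (10, 7, 1), error at position 4, error magnitude e = 1, c = [8, 0, 11, 2, 1].

Step 1: column multipliers v_i = (∏_{j≠i}(α_i − α_j))^{−1} mod 13.
  i = 1 (α = 6): (6−5)(6−8)(6−2)(6−10) = 1·(−2)·4·(−4) = 32 ≡ 6, so v_1 = 6^{−1} = 11 (mod 13).
  i = 2 (α = 5): (5−6)(5−8)(5−2)(5−10) = (−1)·(−3)·3·(−5) = −45 ≡ 7, so v_2 = 7^{−1} = 2 (mod 13).
  i = 3 (α = 8): (8−6)(8−5)(8−2)(8−10) = 2·3·6·(−2) = −72 ≡ 6, so v_3 = 6^{−1} = 11 (mod 13).
  i = 4 (α = 2): (2−6)(2−5)(2−8)(2−10) = (−4)·(−3)·(−6)·(−8) = 576 ≡ 4, so v_4 = 4^{−1} = 10 (mod 13).
  i = 5 (α = 10): (10−6)(10−5)(10−8)(10−2) = 4·5·2·8 = 320 ≡ 8, so v_5 = 8^{−1} = 5 (mod 13).
  v = [11, 2, 11, 10, 5].
Step 2: syndromes of r = [8, 0, 11, 3, 1] (all sums mod 13).
  S_0 = Σ v_i r_i = 11·8 + 2·0 + 11·11 + 10·3 + 5·1 = 244 ≡ 10.
  S_1 = Σ v_i α_i r_i = 11·6·8 + 2·5·0 + 11·8·11 + 10·2·3 + 5·10·1 = 1606 ≡ 7.
  α_i^2 mod 13 = [10, 12, 12, 4, 9].
  S_2 = Σ v_i α_i^2 r_i = 11·10·8 + 2·12·0 + 11·12·11 + 10·4·3 + 5·9·1 = 2497 ≡ 1.
  S = (10, 7, 1) ≠ 0, so r is not a codeword (an error is present).
Step 3: locate the error. For a single error e at position i, S_ℓ = v_i·e·α_i^ℓ, so α_err = S_1/S_0.
  S_0^{−1} = 10^{−1} = 4 (mod 13), so α_err = 7·4 = 28 ≡ 2 = α_4. Error position i = 4.
  Consistency check: S_2/S_1 = 1·2 = 2 ≡ 2 = α_err ✓ (single-error assumption holds).
Step 4: error magnitude e = S_0/v_4 = S_0·∏_{j≠4}(α_4 − α_j) = 10·4 = 40 ≡ 1 (mod 13).
Step 5: correct position 4: c_4 = r_4 − e = 3 − 1 ≡ 2 (mod 13). Hence c = [8, 0, 11, 2, 1].
  Check: interpolating c through the α_i gives m(x) = 12 + 8·x (degree < 2) with m(α_i) = c_i for every i, so c is indeed a codeword.


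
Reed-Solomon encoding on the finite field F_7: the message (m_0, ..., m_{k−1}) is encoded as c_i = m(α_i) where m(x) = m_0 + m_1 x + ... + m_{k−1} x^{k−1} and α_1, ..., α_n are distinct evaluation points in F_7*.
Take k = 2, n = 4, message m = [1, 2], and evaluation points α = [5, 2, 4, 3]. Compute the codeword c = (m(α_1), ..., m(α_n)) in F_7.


c = [4, 5, 2, 0]

Message polynomial: m(x) = 1 + 2·x (mod 7).
For each evaluation point α_i, compute m(α_i) mod 7:
  α_1 = 5: Horner steps 2 → 4, so m(5) = 4.
  α_2 = 2: Horner steps 2 → 5, so m(2) = 5.
  α_3 = 4: Horner steps 2 → 2, so m(4) = 2.
  α_4 = 3: Horner steps 2 → 0, so m(3) = 0.
Codeword c = [4, 5, 2, 0] ∈ F_7^4.


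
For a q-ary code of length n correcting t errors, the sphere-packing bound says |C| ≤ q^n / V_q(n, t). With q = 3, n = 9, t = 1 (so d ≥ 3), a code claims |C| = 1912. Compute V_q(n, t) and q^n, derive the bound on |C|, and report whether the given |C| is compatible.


V_q(n, t) = 19, q^n = 19683, Hamming bound = 1035, |C| = 1912 > bound (violated).

Step 1: Compute V_q(n, t) = Σ_{j=0}^1 C(n, j) (q−1)^j.
  j = 0: C(9,0)·(2)^0 = 1·1 = 1.
  j = 1: C(9,1)·(2)^1 = 9·2 = 18.
  V_q(n, t) = 1 + 18 = 19.
Step 2: q^n = 3^9 = 19683.
Step 3: Hamming bound ⌊q^n / V_q(n,t)⌋ = ⌊19683/19⌋ = 1035.
Step 4: Compare |C| = 1912 to 1035: violated.
The claimed |C| lies above the Hamming bound, so no 3-ary code of length 9 with d ≥ 3 can have 1912 codewords.


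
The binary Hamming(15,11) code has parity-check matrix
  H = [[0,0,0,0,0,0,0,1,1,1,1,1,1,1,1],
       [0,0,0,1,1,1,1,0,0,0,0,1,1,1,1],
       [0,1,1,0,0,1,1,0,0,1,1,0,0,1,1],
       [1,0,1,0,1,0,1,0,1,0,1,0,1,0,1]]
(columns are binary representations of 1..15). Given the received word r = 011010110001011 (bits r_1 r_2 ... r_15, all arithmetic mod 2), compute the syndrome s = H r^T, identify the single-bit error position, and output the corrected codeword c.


s = (0, 1, 1, 0)^T, error position = 6, corrected codeword c = 011011110001011

Compute s = H r^T mod 2 one row at a time:
  s_1 = 1 + 0 + 0 + 0 + 1 + 0 + 1 + 1 = 4 ≡ 0 (mod 2).
  s_2 = 0 + 1 + 0 + 1 + 1 + 0 + 1 + 1 = 5 ≡ 1 (mod 2).
  s_3 = 1 + 1 + 0 + 1 + 0 + 0 + 1 + 1 = 5 ≡ 1 (mod 2).
  s_4 = 0 + 1 + 1 + 1 + 0 + 0 + 0 + 1 = 4 ≡ 0 (mod 2).
s = (0, 1, 1, 0)^T — this equals column 6 of H (binary 0110), so error is at position 6.
Correct: flip bit 6 of r = 011010110001011 to get c = 011011110001011.


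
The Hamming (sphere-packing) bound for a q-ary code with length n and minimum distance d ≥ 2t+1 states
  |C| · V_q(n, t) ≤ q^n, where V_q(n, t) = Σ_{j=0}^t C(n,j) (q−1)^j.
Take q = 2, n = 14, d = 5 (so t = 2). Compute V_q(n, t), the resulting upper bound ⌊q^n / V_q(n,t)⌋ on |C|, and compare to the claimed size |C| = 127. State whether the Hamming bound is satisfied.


V_q(n, t) = 106, q^n = 16384, Hamming bound = 154, |C| = 127 ≤ bound (satisfied).

Step 1: Compute V_q(n, t) = Σ_{j=0}^2 C(n, j) (q−1)^j.
  j = 0: C(14,0)·(1)^0 = 1·1 = 1.
  j = 1: C(14,1)·(1)^1 = 14·1 = 14.
  j = 2: C(14,2)·(1)^2 = 91·1 = 91.
  V_q(n, t) = 1 + 14 + 91 = 106.
Step 2: q^n = 2^14 = 16384.
Step 3: Hamming bound ⌊q^n / V_q(n,t)⌋ = ⌊16384/106⌋ = 154.
Step 4: Compare |C| = 127 to 154: satisfied.
The claimed |C| lies below the Hamming bound.


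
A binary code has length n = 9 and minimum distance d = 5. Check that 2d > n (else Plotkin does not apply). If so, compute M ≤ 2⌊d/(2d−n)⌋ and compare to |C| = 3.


Plotkin bound M ≤ 10; given |C| = 3 ≤ bound (satisfied).

Check applicability: 2d = 10, n = 9.
2d − n = 1 > 0, so Plotkin applies.
Compute d/(2d−n) = 5/1 ≈ 5.0000.
⌊d/(2d−n)⌋ = 5.
Plotkin bound: M ≤ 2·5 = 10.
Given |C| = 3, check: satisfied.
This |C| is below the Plotkin bound.


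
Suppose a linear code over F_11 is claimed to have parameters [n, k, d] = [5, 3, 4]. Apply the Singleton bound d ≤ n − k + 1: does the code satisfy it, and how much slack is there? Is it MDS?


Singleton RHS = n − k + 1 = 3, slack = -1, bound violated (no such code; not MDS).

Singleton bound: d ≤ n − k + 1.
Here n = 5, k = 3, so n − k + 1 = 3.
Given d = 4, check d ≤ 3: NO.
Slack = (n − k + 1) − d = -1.
The slack is negative: d = 4 exceeds n − k + 1 = 3 by 1, so the Singleton bound is violated and no linear [5, 3, 4]_11 code can exist. In particular it is not MDS (MDS requires d = n − k + 1 exactly).
Description: the claimed parameters are [5, 3, 4]_11; such a code would be impossible (violates the Singleton bound).


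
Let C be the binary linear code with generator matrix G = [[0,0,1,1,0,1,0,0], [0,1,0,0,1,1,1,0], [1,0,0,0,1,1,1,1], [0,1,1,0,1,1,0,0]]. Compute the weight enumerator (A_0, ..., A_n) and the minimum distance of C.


Weight distribution: A_0 = 1, A_2 = 1, A_3 = 4, A_4 = 3, A_5 = 4, A_6 = 3. Minimum distance d = 2.

Enumerate all 2^4 = 16 messages m ∈ F_2^4.
For each, compute codeword c = mG in F_2^8, then tally its weight.
  m = 0000 → c = 00000000, weight = 0.
  m = 1000 → c = 00110100, weight = 3.
  m = 0100 → c = 01001110, weight = 4.
  m = 1100 → c = 01111010, weight = 5.
  m = 0010 → c = 10001111, weight = 5.
  m = 1010 → c = 10111011, weight = 6.
  m = 0110 → c = 11000001, weight = 3.
  m = 1110 → c = 11110101, weight = 6.
  m = 0001 → c = 01101100, weight = 4.
  m = 1001 → c = 01011000, weight = 3.
  m = 0101 → c = 00100010, weight = 2.
  m = 1101 → c = 00010110, weight = 3.
  m = 0011 → c = 11100011, weight = 5.
  m = 1011 → c = 11010111, weight = 6.
  m = 0111 → c = 10101101, weight = 5.
  m = 1111 → c = 10011001, weight = 4.
Tally weights:
  weight 0: 1 codewords.
  weight 2: 1 codewords.
  weight 3: 4 codewords.
  weight 4: 3 codewords.
  weight 5: 4 codewords.
  weight 6: 3 codewords.
Minimum distance d = smallest w > 0 with A_w > 0 = 2.
Sanity: Σ A_w = 16 = 2^4 = 16 ✓.


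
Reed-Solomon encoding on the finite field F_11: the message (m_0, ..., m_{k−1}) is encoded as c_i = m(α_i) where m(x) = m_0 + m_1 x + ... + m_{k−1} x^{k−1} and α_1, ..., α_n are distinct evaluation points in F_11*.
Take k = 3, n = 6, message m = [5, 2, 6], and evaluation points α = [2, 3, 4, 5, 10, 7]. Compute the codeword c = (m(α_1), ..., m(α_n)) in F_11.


c = [0, 10, 10, 0, 9, 5]

Message polynomial: m(x) = 5 + 2·x + 6·x^2 (mod 11).
For each evaluation point α_i, compute m(α_i) mod 11:
  α_1 = 2: Horner steps 6 → 3 → 0, so m(2) = 0.
  α_2 = 3: Horner steps 6 → 9 → 10, so m(3) = 10.
  α_3 = 4: Horner steps 6 → 4 → 10, so m(4) = 10.
  α_4 = 5: Horner steps 6 → 10 → 0, so m(5) = 0.
  α_5 = 10: Horner steps 6 → 7 → 9, so m(10) = 9.
  α_6 = 7: Horner steps 6 → 0 → 5, so m(7) = 5.
Codeword c = [0, 10, 10, 0, 9, 5] ∈ F_11^6.


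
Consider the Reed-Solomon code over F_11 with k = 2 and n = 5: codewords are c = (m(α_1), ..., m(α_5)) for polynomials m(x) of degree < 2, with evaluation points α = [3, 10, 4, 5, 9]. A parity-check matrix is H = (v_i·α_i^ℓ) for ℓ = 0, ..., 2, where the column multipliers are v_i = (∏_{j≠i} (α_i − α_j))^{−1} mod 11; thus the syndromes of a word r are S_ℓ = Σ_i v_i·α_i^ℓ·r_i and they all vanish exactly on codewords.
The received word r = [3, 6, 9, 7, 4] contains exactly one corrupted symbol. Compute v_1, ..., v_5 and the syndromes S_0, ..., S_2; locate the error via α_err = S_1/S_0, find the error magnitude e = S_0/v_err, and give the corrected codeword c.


S = (5, 9, 3), error at position 3, error magnitude e = 4, c = [3, 6, 5, 7, 4].

Step 1: column multipliers v_i = (∏_{j≠i}(α_i − α_j))^{−1} mod 11.
  i = 1 (α = 3): (3−10)(3−4)(3−5)(3−9) = (−7)·(−1)·(−2)·(−6) = 84 ≡ 7, so v_1 = 7^{−1} = 8 (mod 11).
  i = 2 (α = 10): (10−3)(10−4)(10−5)(10−9) = 7·6·5·1 = 210 ≡ 1, so v_2 = 1^{−1} = 1 (mod 11).
  i = 3 (α = 4): (4−3)(4−10)(4−5)(4−9) = 1·(−6)·(−1)·(−5) = −30 ≡ 3, so v_3 = 3^{−1} = 4 (mod 11).
  i = 4 (α = 5): (5−3)(5−10)(5−4)(5−9) = 2·(−5)·1·(−4) = 40 ≡ 7, so v_4 = 7^{−1} = 8 (mod 11).
  i = 5 (α = 9): (9−3)(9−10)(9−4)(9−5) = 6·(−1)·5·4 = −120 ≡ 1, so v_5 = 1^{−1} = 1 (mod 11).
  v = [8, 1, 4, 8, 1].
Step 2: syndromes of r = [3, 6, 9, 7, 4] (all sums mod 11).
  S_0 = Σ v_i r_i = 8·3 + 1·6 + 4·9 + 8·7 + 1·4 = 126 ≡ 5.
  S_1 = Σ v_i α_i r_i = 8·3·3 + 1·10·6 + 4·4·9 + 8·5·7 + 1·9·4 = 592 ≡ 9.
  α_i^2 mod 11 = [9, 1, 5, 3, 4].
  S_2 = Σ v_i α_i^2 r_i = 8·9·3 + 1·1·6 + 4·5·9 + 8·3·7 + 1·4·4 = 586 ≡ 3.
  S = (5, 9, 3) ≠ 0, so r is not a codeword (an error is present).
Step 3: locate the error. For a single error e at position i, S_ℓ = v_i·e·α_i^ℓ, so α_err = S_1/S_0.
  S_0^{−1} = 5^{−1} = 9 (mod 11), so α_err = 9·9 = 81 ≡ 4 = α_3. Error position i = 3.
  Consistency check: S_2/S_1 = 3·5 = 15 ≡ 4 = α_err ✓ (single-error assumption holds).
Step 4: error magnitude e = S_0/v_3 = S_0·∏_{j≠3}(α_3 − α_j) = 5·3 = 15 ≡ 4 (mod 11).
Step 5: correct position 3: c_3 = r_3 − e = 9 − 4 ≡ 5 (mod 11). Hence c = [3, 6, 5, 7, 4].
  Check: interpolating c through the α_i gives m(x) = 8 + 2·x (degree < 2) with m(α_i) = c_i for every i, so c is indeed a codeword.


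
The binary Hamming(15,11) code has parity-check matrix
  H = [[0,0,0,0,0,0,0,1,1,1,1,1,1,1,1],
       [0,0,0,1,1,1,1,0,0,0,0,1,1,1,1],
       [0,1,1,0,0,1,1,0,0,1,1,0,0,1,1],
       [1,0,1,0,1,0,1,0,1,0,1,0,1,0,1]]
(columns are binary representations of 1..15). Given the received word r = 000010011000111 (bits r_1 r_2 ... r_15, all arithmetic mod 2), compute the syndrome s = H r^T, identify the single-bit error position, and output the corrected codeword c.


s = (1, 0, 0, 0)^T, error position = 8, corrected codeword c = 000010001000111

Compute s = H r^T mod 2 one row at a time:
  s_1 = 1 + 1 + 0 + 0 + 0 + 1 + 1 + 1 = 5 ≡ 1 (mod 2).
  s_2 = 0 + 1 + 0 + 0 + 0 + 1 + 1 + 1 = 4 ≡ 0 (mod 2).
  s_3 = 0 + 0 + 0 + 0 + 0 + 0 + 1 + 1 = 2 ≡ 0 (mod 2).
  s_4 = 0 + 0 + 1 + 0 + 1 + 0 + 1 + 1 = 4 ≡ 0 (mod 2).
s = (1, 0, 0, 0)^T — this equals column 8 of H (binary 1000), so error is at position 8.
Correct: flip bit 8 of r = 000010011000111 to get c = 000010001000111.


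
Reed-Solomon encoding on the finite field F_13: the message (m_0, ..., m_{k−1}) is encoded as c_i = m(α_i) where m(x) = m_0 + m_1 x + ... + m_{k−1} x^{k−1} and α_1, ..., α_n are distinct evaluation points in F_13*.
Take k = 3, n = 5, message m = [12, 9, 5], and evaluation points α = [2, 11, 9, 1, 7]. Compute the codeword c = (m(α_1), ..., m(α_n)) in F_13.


c = [11, 1, 4, 0, 8]

Message polynomial: m(x) = 12 + 9·x + 5·x^2 (mod 13).
For each evaluation point α_i, compute m(α_i) mod 13:
  α_1 = 2: Horner steps 5 → 6 → 11, so m(2) = 11.
  α_2 = 11: Horner steps 5 → 12 → 1, so m(11) = 1.
  α_3 = 9: Horner steps 5 → 2 → 4, so m(9) = 4.
  α_4 = 1: Horner steps 5 → 1 → 0, so m(1) = 0.
  α_5 = 7: Horner steps 5 → 5 → 8, so m(7) = 8.
Codeword c = [11, 1, 4, 0, 8] ∈ F_13^5.


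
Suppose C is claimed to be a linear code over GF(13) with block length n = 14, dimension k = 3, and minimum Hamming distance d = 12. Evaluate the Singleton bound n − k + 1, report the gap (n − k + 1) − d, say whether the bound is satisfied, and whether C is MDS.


Singleton RHS = n − k + 1 = 12, slack = 0, bound satisfied, MDS.

Singleton bound: d ≤ n − k + 1.
Here n = 14, k = 3, so n − k + 1 = 12.
Given d = 12, check d ≤ 12: YES.
Slack = (n − k + 1) − d = 0.
The code is MDS (slack = 0).
Description: the claimed parameters are [14, 3, 12]_13; such a code would be MDS (meets Singleton bound).


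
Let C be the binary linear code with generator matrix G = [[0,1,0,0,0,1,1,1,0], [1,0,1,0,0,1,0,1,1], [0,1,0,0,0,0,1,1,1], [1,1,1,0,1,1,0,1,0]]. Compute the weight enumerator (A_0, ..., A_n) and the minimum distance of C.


Weight distribution: A_0 = 1, A_2 = 1, A_3 = 4, A_4 = 3, A_5 = 4, A_6 = 3. Minimum distance d = 2.

Enumerate all 2^4 = 16 messages m ∈ F_2^4.
For each, compute codeword c = mG in F_2^9, then tally its weight.
  m = 0000 → c = 000000000, weight = 0.
  m = 1000 → c = 010001110, weight = 4.
  m = 0100 → c = 101001011, weight = 5.
  m = 1100 → c = 111000101, weight = 5.
  m = 0010 → c = 010000111, weight = 4.
  m = 1010 → c = 000001001, weight = 2.
  m = 0110 → c = 111001100, weight = 5.
  m = 1110 → c = 101000010, weight = 3.
  m = 0001 → c = 111011010, weight = 6.
  m = 1001 → c = 101010100, weight = 4.
  m = 0101 → c = 010010001, weight = 3.
  m = 1101 → c = 000011111, weight = 5.
  m = 0011 → c = 101011101, weight = 6.
  m = 1011 → c = 111010011, weight = 6.
  m = 0111 → c = 000010110, weight = 3.
  m = 1111 → c = 010011000, weight = 3.
Tally weights:
  weight 0: 1 codewords.
  weight 2: 1 codewords.
  weight 3: 4 codewords.
  weight 4: 3 codewords.
  weight 5: 4 codewords.
  weight 6: 3 codewords.
Minimum distance d = smallest w > 0 with A_w > 0 = 2.
Sanity: Σ A_w = 16 = 2^4 = 16 ✓.
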